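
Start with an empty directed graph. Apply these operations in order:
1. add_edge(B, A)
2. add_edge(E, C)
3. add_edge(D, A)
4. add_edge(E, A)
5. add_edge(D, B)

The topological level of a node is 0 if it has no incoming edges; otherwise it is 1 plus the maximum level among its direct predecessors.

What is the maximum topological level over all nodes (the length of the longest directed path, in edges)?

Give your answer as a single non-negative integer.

Answer: 2

Derivation:
Op 1: add_edge(B, A). Edges now: 1
Op 2: add_edge(E, C). Edges now: 2
Op 3: add_edge(D, A). Edges now: 3
Op 4: add_edge(E, A). Edges now: 4
Op 5: add_edge(D, B). Edges now: 5
Compute levels (Kahn BFS):
  sources (in-degree 0): D, E
  process D: level=0
    D->A: in-degree(A)=2, level(A)>=1
    D->B: in-degree(B)=0, level(B)=1, enqueue
  process E: level=0
    E->A: in-degree(A)=1, level(A)>=1
    E->C: in-degree(C)=0, level(C)=1, enqueue
  process B: level=1
    B->A: in-degree(A)=0, level(A)=2, enqueue
  process C: level=1
  process A: level=2
All levels: A:2, B:1, C:1, D:0, E:0
max level = 2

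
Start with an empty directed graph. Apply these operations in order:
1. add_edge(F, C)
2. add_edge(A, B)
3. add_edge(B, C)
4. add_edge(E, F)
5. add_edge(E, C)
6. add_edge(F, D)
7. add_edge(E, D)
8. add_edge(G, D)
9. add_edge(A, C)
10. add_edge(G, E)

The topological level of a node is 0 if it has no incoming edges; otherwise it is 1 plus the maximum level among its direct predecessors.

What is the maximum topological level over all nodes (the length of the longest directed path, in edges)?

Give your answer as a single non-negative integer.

Op 1: add_edge(F, C). Edges now: 1
Op 2: add_edge(A, B). Edges now: 2
Op 3: add_edge(B, C). Edges now: 3
Op 4: add_edge(E, F). Edges now: 4
Op 5: add_edge(E, C). Edges now: 5
Op 6: add_edge(F, D). Edges now: 6
Op 7: add_edge(E, D). Edges now: 7
Op 8: add_edge(G, D). Edges now: 8
Op 9: add_edge(A, C). Edges now: 9
Op 10: add_edge(G, E). Edges now: 10
Compute levels (Kahn BFS):
  sources (in-degree 0): A, G
  process A: level=0
    A->B: in-degree(B)=0, level(B)=1, enqueue
    A->C: in-degree(C)=3, level(C)>=1
  process G: level=0
    G->D: in-degree(D)=2, level(D)>=1
    G->E: in-degree(E)=0, level(E)=1, enqueue
  process B: level=1
    B->C: in-degree(C)=2, level(C)>=2
  process E: level=1
    E->C: in-degree(C)=1, level(C)>=2
    E->D: in-degree(D)=1, level(D)>=2
    E->F: in-degree(F)=0, level(F)=2, enqueue
  process F: level=2
    F->C: in-degree(C)=0, level(C)=3, enqueue
    F->D: in-degree(D)=0, level(D)=3, enqueue
  process C: level=3
  process D: level=3
All levels: A:0, B:1, C:3, D:3, E:1, F:2, G:0
max level = 3

Answer: 3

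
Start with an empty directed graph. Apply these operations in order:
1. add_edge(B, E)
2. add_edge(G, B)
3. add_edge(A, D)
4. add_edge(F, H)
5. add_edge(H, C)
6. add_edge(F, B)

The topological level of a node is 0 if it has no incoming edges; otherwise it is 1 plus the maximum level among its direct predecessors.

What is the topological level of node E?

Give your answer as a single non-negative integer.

Answer: 2

Derivation:
Op 1: add_edge(B, E). Edges now: 1
Op 2: add_edge(G, B). Edges now: 2
Op 3: add_edge(A, D). Edges now: 3
Op 4: add_edge(F, H). Edges now: 4
Op 5: add_edge(H, C). Edges now: 5
Op 6: add_edge(F, B). Edges now: 6
Compute levels (Kahn BFS):
  sources (in-degree 0): A, F, G
  process A: level=0
    A->D: in-degree(D)=0, level(D)=1, enqueue
  process F: level=0
    F->B: in-degree(B)=1, level(B)>=1
    F->H: in-degree(H)=0, level(H)=1, enqueue
  process G: level=0
    G->B: in-degree(B)=0, level(B)=1, enqueue
  process D: level=1
  process H: level=1
    H->C: in-degree(C)=0, level(C)=2, enqueue
  process B: level=1
    B->E: in-degree(E)=0, level(E)=2, enqueue
  process C: level=2
  process E: level=2
All levels: A:0, B:1, C:2, D:1, E:2, F:0, G:0, H:1
level(E) = 2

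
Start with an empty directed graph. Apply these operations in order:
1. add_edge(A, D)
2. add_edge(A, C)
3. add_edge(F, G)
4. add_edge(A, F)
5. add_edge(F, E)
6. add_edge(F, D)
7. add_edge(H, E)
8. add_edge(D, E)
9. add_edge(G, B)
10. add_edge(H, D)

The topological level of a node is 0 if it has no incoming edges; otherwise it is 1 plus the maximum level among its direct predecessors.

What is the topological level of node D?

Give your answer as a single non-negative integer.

Op 1: add_edge(A, D). Edges now: 1
Op 2: add_edge(A, C). Edges now: 2
Op 3: add_edge(F, G). Edges now: 3
Op 4: add_edge(A, F). Edges now: 4
Op 5: add_edge(F, E). Edges now: 5
Op 6: add_edge(F, D). Edges now: 6
Op 7: add_edge(H, E). Edges now: 7
Op 8: add_edge(D, E). Edges now: 8
Op 9: add_edge(G, B). Edges now: 9
Op 10: add_edge(H, D). Edges now: 10
Compute levels (Kahn BFS):
  sources (in-degree 0): A, H
  process A: level=0
    A->C: in-degree(C)=0, level(C)=1, enqueue
    A->D: in-degree(D)=2, level(D)>=1
    A->F: in-degree(F)=0, level(F)=1, enqueue
  process H: level=0
    H->D: in-degree(D)=1, level(D)>=1
    H->E: in-degree(E)=2, level(E)>=1
  process C: level=1
  process F: level=1
    F->D: in-degree(D)=0, level(D)=2, enqueue
    F->E: in-degree(E)=1, level(E)>=2
    F->G: in-degree(G)=0, level(G)=2, enqueue
  process D: level=2
    D->E: in-degree(E)=0, level(E)=3, enqueue
  process G: level=2
    G->B: in-degree(B)=0, level(B)=3, enqueue
  process E: level=3
  process B: level=3
All levels: A:0, B:3, C:1, D:2, E:3, F:1, G:2, H:0
level(D) = 2

Answer: 2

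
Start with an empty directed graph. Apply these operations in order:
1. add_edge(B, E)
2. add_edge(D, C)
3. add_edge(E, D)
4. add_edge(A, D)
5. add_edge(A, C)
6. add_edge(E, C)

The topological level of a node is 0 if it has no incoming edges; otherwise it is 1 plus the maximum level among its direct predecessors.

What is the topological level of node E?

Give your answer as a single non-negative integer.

Answer: 1

Derivation:
Op 1: add_edge(B, E). Edges now: 1
Op 2: add_edge(D, C). Edges now: 2
Op 3: add_edge(E, D). Edges now: 3
Op 4: add_edge(A, D). Edges now: 4
Op 5: add_edge(A, C). Edges now: 5
Op 6: add_edge(E, C). Edges now: 6
Compute levels (Kahn BFS):
  sources (in-degree 0): A, B
  process A: level=0
    A->C: in-degree(C)=2, level(C)>=1
    A->D: in-degree(D)=1, level(D)>=1
  process B: level=0
    B->E: in-degree(E)=0, level(E)=1, enqueue
  process E: level=1
    E->C: in-degree(C)=1, level(C)>=2
    E->D: in-degree(D)=0, level(D)=2, enqueue
  process D: level=2
    D->C: in-degree(C)=0, level(C)=3, enqueue
  process C: level=3
All levels: A:0, B:0, C:3, D:2, E:1
level(E) = 1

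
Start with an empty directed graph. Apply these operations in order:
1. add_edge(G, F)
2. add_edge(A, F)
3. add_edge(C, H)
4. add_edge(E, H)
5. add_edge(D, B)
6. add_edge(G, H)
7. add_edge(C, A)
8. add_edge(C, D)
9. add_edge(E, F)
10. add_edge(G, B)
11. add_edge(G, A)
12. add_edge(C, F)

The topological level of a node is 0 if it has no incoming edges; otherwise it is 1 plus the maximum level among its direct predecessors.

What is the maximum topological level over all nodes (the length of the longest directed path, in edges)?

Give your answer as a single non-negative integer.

Op 1: add_edge(G, F). Edges now: 1
Op 2: add_edge(A, F). Edges now: 2
Op 3: add_edge(C, H). Edges now: 3
Op 4: add_edge(E, H). Edges now: 4
Op 5: add_edge(D, B). Edges now: 5
Op 6: add_edge(G, H). Edges now: 6
Op 7: add_edge(C, A). Edges now: 7
Op 8: add_edge(C, D). Edges now: 8
Op 9: add_edge(E, F). Edges now: 9
Op 10: add_edge(G, B). Edges now: 10
Op 11: add_edge(G, A). Edges now: 11
Op 12: add_edge(C, F). Edges now: 12
Compute levels (Kahn BFS):
  sources (in-degree 0): C, E, G
  process C: level=0
    C->A: in-degree(A)=1, level(A)>=1
    C->D: in-degree(D)=0, level(D)=1, enqueue
    C->F: in-degree(F)=3, level(F)>=1
    C->H: in-degree(H)=2, level(H)>=1
  process E: level=0
    E->F: in-degree(F)=2, level(F)>=1
    E->H: in-degree(H)=1, level(H)>=1
  process G: level=0
    G->A: in-degree(A)=0, level(A)=1, enqueue
    G->B: in-degree(B)=1, level(B)>=1
    G->F: in-degree(F)=1, level(F)>=1
    G->H: in-degree(H)=0, level(H)=1, enqueue
  process D: level=1
    D->B: in-degree(B)=0, level(B)=2, enqueue
  process A: level=1
    A->F: in-degree(F)=0, level(F)=2, enqueue
  process H: level=1
  process B: level=2
  process F: level=2
All levels: A:1, B:2, C:0, D:1, E:0, F:2, G:0, H:1
max level = 2

Answer: 2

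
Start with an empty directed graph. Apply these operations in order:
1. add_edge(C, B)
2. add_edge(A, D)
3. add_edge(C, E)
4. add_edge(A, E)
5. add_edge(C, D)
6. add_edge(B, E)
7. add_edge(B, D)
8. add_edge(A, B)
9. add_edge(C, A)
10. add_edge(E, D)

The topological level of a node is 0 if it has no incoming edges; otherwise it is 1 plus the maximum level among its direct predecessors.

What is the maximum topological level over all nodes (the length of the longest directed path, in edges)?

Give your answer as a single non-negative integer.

Answer: 4

Derivation:
Op 1: add_edge(C, B). Edges now: 1
Op 2: add_edge(A, D). Edges now: 2
Op 3: add_edge(C, E). Edges now: 3
Op 4: add_edge(A, E). Edges now: 4
Op 5: add_edge(C, D). Edges now: 5
Op 6: add_edge(B, E). Edges now: 6
Op 7: add_edge(B, D). Edges now: 7
Op 8: add_edge(A, B). Edges now: 8
Op 9: add_edge(C, A). Edges now: 9
Op 10: add_edge(E, D). Edges now: 10
Compute levels (Kahn BFS):
  sources (in-degree 0): C
  process C: level=0
    C->A: in-degree(A)=0, level(A)=1, enqueue
    C->B: in-degree(B)=1, level(B)>=1
    C->D: in-degree(D)=3, level(D)>=1
    C->E: in-degree(E)=2, level(E)>=1
  process A: level=1
    A->B: in-degree(B)=0, level(B)=2, enqueue
    A->D: in-degree(D)=2, level(D)>=2
    A->E: in-degree(E)=1, level(E)>=2
  process B: level=2
    B->D: in-degree(D)=1, level(D)>=3
    B->E: in-degree(E)=0, level(E)=3, enqueue
  process E: level=3
    E->D: in-degree(D)=0, level(D)=4, enqueue
  process D: level=4
All levels: A:1, B:2, C:0, D:4, E:3
max level = 4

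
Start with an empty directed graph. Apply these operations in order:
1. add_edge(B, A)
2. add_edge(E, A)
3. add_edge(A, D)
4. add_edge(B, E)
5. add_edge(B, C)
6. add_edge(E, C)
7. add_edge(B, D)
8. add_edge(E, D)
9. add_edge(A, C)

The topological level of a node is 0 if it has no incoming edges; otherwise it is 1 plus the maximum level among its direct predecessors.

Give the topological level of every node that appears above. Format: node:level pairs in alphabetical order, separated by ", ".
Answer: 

Answer: A:2, B:0, C:3, D:3, E:1

Derivation:
Op 1: add_edge(B, A). Edges now: 1
Op 2: add_edge(E, A). Edges now: 2
Op 3: add_edge(A, D). Edges now: 3
Op 4: add_edge(B, E). Edges now: 4
Op 5: add_edge(B, C). Edges now: 5
Op 6: add_edge(E, C). Edges now: 6
Op 7: add_edge(B, D). Edges now: 7
Op 8: add_edge(E, D). Edges now: 8
Op 9: add_edge(A, C). Edges now: 9
Compute levels (Kahn BFS):
  sources (in-degree 0): B
  process B: level=0
    B->A: in-degree(A)=1, level(A)>=1
    B->C: in-degree(C)=2, level(C)>=1
    B->D: in-degree(D)=2, level(D)>=1
    B->E: in-degree(E)=0, level(E)=1, enqueue
  process E: level=1
    E->A: in-degree(A)=0, level(A)=2, enqueue
    E->C: in-degree(C)=1, level(C)>=2
    E->D: in-degree(D)=1, level(D)>=2
  process A: level=2
    A->C: in-degree(C)=0, level(C)=3, enqueue
    A->D: in-degree(D)=0, level(D)=3, enqueue
  process C: level=3
  process D: level=3
All levels: A:2, B:0, C:3, D:3, E:1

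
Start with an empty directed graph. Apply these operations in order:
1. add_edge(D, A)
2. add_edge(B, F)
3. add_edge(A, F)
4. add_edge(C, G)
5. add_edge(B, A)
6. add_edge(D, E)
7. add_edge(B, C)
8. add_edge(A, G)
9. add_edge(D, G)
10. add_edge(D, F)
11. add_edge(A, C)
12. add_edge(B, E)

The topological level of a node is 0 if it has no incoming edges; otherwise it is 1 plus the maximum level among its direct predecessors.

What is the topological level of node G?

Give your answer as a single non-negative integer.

Op 1: add_edge(D, A). Edges now: 1
Op 2: add_edge(B, F). Edges now: 2
Op 3: add_edge(A, F). Edges now: 3
Op 4: add_edge(C, G). Edges now: 4
Op 5: add_edge(B, A). Edges now: 5
Op 6: add_edge(D, E). Edges now: 6
Op 7: add_edge(B, C). Edges now: 7
Op 8: add_edge(A, G). Edges now: 8
Op 9: add_edge(D, G). Edges now: 9
Op 10: add_edge(D, F). Edges now: 10
Op 11: add_edge(A, C). Edges now: 11
Op 12: add_edge(B, E). Edges now: 12
Compute levels (Kahn BFS):
  sources (in-degree 0): B, D
  process B: level=0
    B->A: in-degree(A)=1, level(A)>=1
    B->C: in-degree(C)=1, level(C)>=1
    B->E: in-degree(E)=1, level(E)>=1
    B->F: in-degree(F)=2, level(F)>=1
  process D: level=0
    D->A: in-degree(A)=0, level(A)=1, enqueue
    D->E: in-degree(E)=0, level(E)=1, enqueue
    D->F: in-degree(F)=1, level(F)>=1
    D->G: in-degree(G)=2, level(G)>=1
  process A: level=1
    A->C: in-degree(C)=0, level(C)=2, enqueue
    A->F: in-degree(F)=0, level(F)=2, enqueue
    A->G: in-degree(G)=1, level(G)>=2
  process E: level=1
  process C: level=2
    C->G: in-degree(G)=0, level(G)=3, enqueue
  process F: level=2
  process G: level=3
All levels: A:1, B:0, C:2, D:0, E:1, F:2, G:3
level(G) = 3

Answer: 3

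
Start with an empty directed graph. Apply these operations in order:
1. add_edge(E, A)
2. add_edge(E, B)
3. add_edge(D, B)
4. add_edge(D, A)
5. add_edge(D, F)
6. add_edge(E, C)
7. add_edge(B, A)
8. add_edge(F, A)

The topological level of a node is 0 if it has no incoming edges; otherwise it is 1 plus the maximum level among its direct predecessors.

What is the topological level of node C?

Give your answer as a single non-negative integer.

Answer: 1

Derivation:
Op 1: add_edge(E, A). Edges now: 1
Op 2: add_edge(E, B). Edges now: 2
Op 3: add_edge(D, B). Edges now: 3
Op 4: add_edge(D, A). Edges now: 4
Op 5: add_edge(D, F). Edges now: 5
Op 6: add_edge(E, C). Edges now: 6
Op 7: add_edge(B, A). Edges now: 7
Op 8: add_edge(F, A). Edges now: 8
Compute levels (Kahn BFS):
  sources (in-degree 0): D, E
  process D: level=0
    D->A: in-degree(A)=3, level(A)>=1
    D->B: in-degree(B)=1, level(B)>=1
    D->F: in-degree(F)=0, level(F)=1, enqueue
  process E: level=0
    E->A: in-degree(A)=2, level(A)>=1
    E->B: in-degree(B)=0, level(B)=1, enqueue
    E->C: in-degree(C)=0, level(C)=1, enqueue
  process F: level=1
    F->A: in-degree(A)=1, level(A)>=2
  process B: level=1
    B->A: in-degree(A)=0, level(A)=2, enqueue
  process C: level=1
  process A: level=2
All levels: A:2, B:1, C:1, D:0, E:0, F:1
level(C) = 1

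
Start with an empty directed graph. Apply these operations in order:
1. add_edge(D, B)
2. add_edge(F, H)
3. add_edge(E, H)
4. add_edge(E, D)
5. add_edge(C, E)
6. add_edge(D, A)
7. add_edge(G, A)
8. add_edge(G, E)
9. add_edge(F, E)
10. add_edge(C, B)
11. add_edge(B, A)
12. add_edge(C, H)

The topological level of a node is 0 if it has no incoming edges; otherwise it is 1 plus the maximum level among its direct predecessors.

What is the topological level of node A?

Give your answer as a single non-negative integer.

Op 1: add_edge(D, B). Edges now: 1
Op 2: add_edge(F, H). Edges now: 2
Op 3: add_edge(E, H). Edges now: 3
Op 4: add_edge(E, D). Edges now: 4
Op 5: add_edge(C, E). Edges now: 5
Op 6: add_edge(D, A). Edges now: 6
Op 7: add_edge(G, A). Edges now: 7
Op 8: add_edge(G, E). Edges now: 8
Op 9: add_edge(F, E). Edges now: 9
Op 10: add_edge(C, B). Edges now: 10
Op 11: add_edge(B, A). Edges now: 11
Op 12: add_edge(C, H). Edges now: 12
Compute levels (Kahn BFS):
  sources (in-degree 0): C, F, G
  process C: level=0
    C->B: in-degree(B)=1, level(B)>=1
    C->E: in-degree(E)=2, level(E)>=1
    C->H: in-degree(H)=2, level(H)>=1
  process F: level=0
    F->E: in-degree(E)=1, level(E)>=1
    F->H: in-degree(H)=1, level(H)>=1
  process G: level=0
    G->A: in-degree(A)=2, level(A)>=1
    G->E: in-degree(E)=0, level(E)=1, enqueue
  process E: level=1
    E->D: in-degree(D)=0, level(D)=2, enqueue
    E->H: in-degree(H)=0, level(H)=2, enqueue
  process D: level=2
    D->A: in-degree(A)=1, level(A)>=3
    D->B: in-degree(B)=0, level(B)=3, enqueue
  process H: level=2
  process B: level=3
    B->A: in-degree(A)=0, level(A)=4, enqueue
  process A: level=4
All levels: A:4, B:3, C:0, D:2, E:1, F:0, G:0, H:2
level(A) = 4

Answer: 4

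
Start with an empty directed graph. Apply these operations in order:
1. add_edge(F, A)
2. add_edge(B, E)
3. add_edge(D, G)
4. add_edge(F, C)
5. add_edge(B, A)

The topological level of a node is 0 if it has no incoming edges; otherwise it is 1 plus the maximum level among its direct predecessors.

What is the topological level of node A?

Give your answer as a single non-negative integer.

Op 1: add_edge(F, A). Edges now: 1
Op 2: add_edge(B, E). Edges now: 2
Op 3: add_edge(D, G). Edges now: 3
Op 4: add_edge(F, C). Edges now: 4
Op 5: add_edge(B, A). Edges now: 5
Compute levels (Kahn BFS):
  sources (in-degree 0): B, D, F
  process B: level=0
    B->A: in-degree(A)=1, level(A)>=1
    B->E: in-degree(E)=0, level(E)=1, enqueue
  process D: level=0
    D->G: in-degree(G)=0, level(G)=1, enqueue
  process F: level=0
    F->A: in-degree(A)=0, level(A)=1, enqueue
    F->C: in-degree(C)=0, level(C)=1, enqueue
  process E: level=1
  process G: level=1
  process A: level=1
  process C: level=1
All levels: A:1, B:0, C:1, D:0, E:1, F:0, G:1
level(A) = 1

Answer: 1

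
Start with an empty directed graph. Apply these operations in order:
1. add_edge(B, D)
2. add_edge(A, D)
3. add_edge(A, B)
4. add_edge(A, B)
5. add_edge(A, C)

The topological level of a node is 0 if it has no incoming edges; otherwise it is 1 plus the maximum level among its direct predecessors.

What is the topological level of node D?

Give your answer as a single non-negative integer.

Op 1: add_edge(B, D). Edges now: 1
Op 2: add_edge(A, D). Edges now: 2
Op 3: add_edge(A, B). Edges now: 3
Op 4: add_edge(A, B) (duplicate, no change). Edges now: 3
Op 5: add_edge(A, C). Edges now: 4
Compute levels (Kahn BFS):
  sources (in-degree 0): A
  process A: level=0
    A->B: in-degree(B)=0, level(B)=1, enqueue
    A->C: in-degree(C)=0, level(C)=1, enqueue
    A->D: in-degree(D)=1, level(D)>=1
  process B: level=1
    B->D: in-degree(D)=0, level(D)=2, enqueue
  process C: level=1
  process D: level=2
All levels: A:0, B:1, C:1, D:2
level(D) = 2

Answer: 2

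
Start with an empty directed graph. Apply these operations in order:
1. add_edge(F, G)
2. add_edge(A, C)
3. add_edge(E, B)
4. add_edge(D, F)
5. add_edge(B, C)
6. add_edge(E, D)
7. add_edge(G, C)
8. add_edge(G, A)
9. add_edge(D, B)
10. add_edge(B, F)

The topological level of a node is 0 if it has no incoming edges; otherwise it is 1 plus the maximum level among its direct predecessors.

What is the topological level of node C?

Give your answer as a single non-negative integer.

Op 1: add_edge(F, G). Edges now: 1
Op 2: add_edge(A, C). Edges now: 2
Op 3: add_edge(E, B). Edges now: 3
Op 4: add_edge(D, F). Edges now: 4
Op 5: add_edge(B, C). Edges now: 5
Op 6: add_edge(E, D). Edges now: 6
Op 7: add_edge(G, C). Edges now: 7
Op 8: add_edge(G, A). Edges now: 8
Op 9: add_edge(D, B). Edges now: 9
Op 10: add_edge(B, F). Edges now: 10
Compute levels (Kahn BFS):
  sources (in-degree 0): E
  process E: level=0
    E->B: in-degree(B)=1, level(B)>=1
    E->D: in-degree(D)=0, level(D)=1, enqueue
  process D: level=1
    D->B: in-degree(B)=0, level(B)=2, enqueue
    D->F: in-degree(F)=1, level(F)>=2
  process B: level=2
    B->C: in-degree(C)=2, level(C)>=3
    B->F: in-degree(F)=0, level(F)=3, enqueue
  process F: level=3
    F->G: in-degree(G)=0, level(G)=4, enqueue
  process G: level=4
    G->A: in-degree(A)=0, level(A)=5, enqueue
    G->C: in-degree(C)=1, level(C)>=5
  process A: level=5
    A->C: in-degree(C)=0, level(C)=6, enqueue
  process C: level=6
All levels: A:5, B:2, C:6, D:1, E:0, F:3, G:4
level(C) = 6

Answer: 6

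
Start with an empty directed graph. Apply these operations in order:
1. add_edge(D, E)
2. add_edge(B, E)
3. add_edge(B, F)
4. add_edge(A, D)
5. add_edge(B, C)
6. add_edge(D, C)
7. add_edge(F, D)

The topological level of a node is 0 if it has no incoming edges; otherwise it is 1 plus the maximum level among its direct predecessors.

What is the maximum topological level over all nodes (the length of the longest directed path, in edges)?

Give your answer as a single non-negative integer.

Answer: 3

Derivation:
Op 1: add_edge(D, E). Edges now: 1
Op 2: add_edge(B, E). Edges now: 2
Op 3: add_edge(B, F). Edges now: 3
Op 4: add_edge(A, D). Edges now: 4
Op 5: add_edge(B, C). Edges now: 5
Op 6: add_edge(D, C). Edges now: 6
Op 7: add_edge(F, D). Edges now: 7
Compute levels (Kahn BFS):
  sources (in-degree 0): A, B
  process A: level=0
    A->D: in-degree(D)=1, level(D)>=1
  process B: level=0
    B->C: in-degree(C)=1, level(C)>=1
    B->E: in-degree(E)=1, level(E)>=1
    B->F: in-degree(F)=0, level(F)=1, enqueue
  process F: level=1
    F->D: in-degree(D)=0, level(D)=2, enqueue
  process D: level=2
    D->C: in-degree(C)=0, level(C)=3, enqueue
    D->E: in-degree(E)=0, level(E)=3, enqueue
  process C: level=3
  process E: level=3
All levels: A:0, B:0, C:3, D:2, E:3, F:1
max level = 3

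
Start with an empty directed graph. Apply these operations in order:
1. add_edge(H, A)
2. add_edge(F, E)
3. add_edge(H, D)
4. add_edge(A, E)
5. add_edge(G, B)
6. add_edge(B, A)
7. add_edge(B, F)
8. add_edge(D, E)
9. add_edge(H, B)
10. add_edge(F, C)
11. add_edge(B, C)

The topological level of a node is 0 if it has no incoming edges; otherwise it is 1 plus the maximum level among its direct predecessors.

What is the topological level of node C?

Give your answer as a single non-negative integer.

Op 1: add_edge(H, A). Edges now: 1
Op 2: add_edge(F, E). Edges now: 2
Op 3: add_edge(H, D). Edges now: 3
Op 4: add_edge(A, E). Edges now: 4
Op 5: add_edge(G, B). Edges now: 5
Op 6: add_edge(B, A). Edges now: 6
Op 7: add_edge(B, F). Edges now: 7
Op 8: add_edge(D, E). Edges now: 8
Op 9: add_edge(H, B). Edges now: 9
Op 10: add_edge(F, C). Edges now: 10
Op 11: add_edge(B, C). Edges now: 11
Compute levels (Kahn BFS):
  sources (in-degree 0): G, H
  process G: level=0
    G->B: in-degree(B)=1, level(B)>=1
  process H: level=0
    H->A: in-degree(A)=1, level(A)>=1
    H->B: in-degree(B)=0, level(B)=1, enqueue
    H->D: in-degree(D)=0, level(D)=1, enqueue
  process B: level=1
    B->A: in-degree(A)=0, level(A)=2, enqueue
    B->C: in-degree(C)=1, level(C)>=2
    B->F: in-degree(F)=0, level(F)=2, enqueue
  process D: level=1
    D->E: in-degree(E)=2, level(E)>=2
  process A: level=2
    A->E: in-degree(E)=1, level(E)>=3
  process F: level=2
    F->C: in-degree(C)=0, level(C)=3, enqueue
    F->E: in-degree(E)=0, level(E)=3, enqueue
  process C: level=3
  process E: level=3
All levels: A:2, B:1, C:3, D:1, E:3, F:2, G:0, H:0
level(C) = 3

Answer: 3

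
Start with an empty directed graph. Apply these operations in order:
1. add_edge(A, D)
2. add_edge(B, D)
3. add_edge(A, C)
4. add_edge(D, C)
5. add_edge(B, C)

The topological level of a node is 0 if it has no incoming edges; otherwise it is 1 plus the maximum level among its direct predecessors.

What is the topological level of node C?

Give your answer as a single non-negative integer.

Answer: 2

Derivation:
Op 1: add_edge(A, D). Edges now: 1
Op 2: add_edge(B, D). Edges now: 2
Op 3: add_edge(A, C). Edges now: 3
Op 4: add_edge(D, C). Edges now: 4
Op 5: add_edge(B, C). Edges now: 5
Compute levels (Kahn BFS):
  sources (in-degree 0): A, B
  process A: level=0
    A->C: in-degree(C)=2, level(C)>=1
    A->D: in-degree(D)=1, level(D)>=1
  process B: level=0
    B->C: in-degree(C)=1, level(C)>=1
    B->D: in-degree(D)=0, level(D)=1, enqueue
  process D: level=1
    D->C: in-degree(C)=0, level(C)=2, enqueue
  process C: level=2
All levels: A:0, B:0, C:2, D:1
level(C) = 2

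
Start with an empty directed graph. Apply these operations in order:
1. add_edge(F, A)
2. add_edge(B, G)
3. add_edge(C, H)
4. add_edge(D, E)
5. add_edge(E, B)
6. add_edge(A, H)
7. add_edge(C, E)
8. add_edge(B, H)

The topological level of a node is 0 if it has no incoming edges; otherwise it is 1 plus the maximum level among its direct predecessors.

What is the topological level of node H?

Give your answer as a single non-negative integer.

Answer: 3

Derivation:
Op 1: add_edge(F, A). Edges now: 1
Op 2: add_edge(B, G). Edges now: 2
Op 3: add_edge(C, H). Edges now: 3
Op 4: add_edge(D, E). Edges now: 4
Op 5: add_edge(E, B). Edges now: 5
Op 6: add_edge(A, H). Edges now: 6
Op 7: add_edge(C, E). Edges now: 7
Op 8: add_edge(B, H). Edges now: 8
Compute levels (Kahn BFS):
  sources (in-degree 0): C, D, F
  process C: level=0
    C->E: in-degree(E)=1, level(E)>=1
    C->H: in-degree(H)=2, level(H)>=1
  process D: level=0
    D->E: in-degree(E)=0, level(E)=1, enqueue
  process F: level=0
    F->A: in-degree(A)=0, level(A)=1, enqueue
  process E: level=1
    E->B: in-degree(B)=0, level(B)=2, enqueue
  process A: level=1
    A->H: in-degree(H)=1, level(H)>=2
  process B: level=2
    B->G: in-degree(G)=0, level(G)=3, enqueue
    B->H: in-degree(H)=0, level(H)=3, enqueue
  process G: level=3
  process H: level=3
All levels: A:1, B:2, C:0, D:0, E:1, F:0, G:3, H:3
level(H) = 3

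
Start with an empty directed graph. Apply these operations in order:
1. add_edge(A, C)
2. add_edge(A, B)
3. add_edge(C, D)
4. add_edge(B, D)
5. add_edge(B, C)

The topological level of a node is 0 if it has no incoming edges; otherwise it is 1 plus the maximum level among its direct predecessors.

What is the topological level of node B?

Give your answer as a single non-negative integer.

Op 1: add_edge(A, C). Edges now: 1
Op 2: add_edge(A, B). Edges now: 2
Op 3: add_edge(C, D). Edges now: 3
Op 4: add_edge(B, D). Edges now: 4
Op 5: add_edge(B, C). Edges now: 5
Compute levels (Kahn BFS):
  sources (in-degree 0): A
  process A: level=0
    A->B: in-degree(B)=0, level(B)=1, enqueue
    A->C: in-degree(C)=1, level(C)>=1
  process B: level=1
    B->C: in-degree(C)=0, level(C)=2, enqueue
    B->D: in-degree(D)=1, level(D)>=2
  process C: level=2
    C->D: in-degree(D)=0, level(D)=3, enqueue
  process D: level=3
All levels: A:0, B:1, C:2, D:3
level(B) = 1

Answer: 1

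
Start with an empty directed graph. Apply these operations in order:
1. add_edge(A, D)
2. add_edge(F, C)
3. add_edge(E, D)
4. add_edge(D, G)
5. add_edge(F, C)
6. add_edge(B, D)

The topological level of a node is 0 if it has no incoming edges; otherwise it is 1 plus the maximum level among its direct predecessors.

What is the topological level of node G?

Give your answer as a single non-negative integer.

Answer: 2

Derivation:
Op 1: add_edge(A, D). Edges now: 1
Op 2: add_edge(F, C). Edges now: 2
Op 3: add_edge(E, D). Edges now: 3
Op 4: add_edge(D, G). Edges now: 4
Op 5: add_edge(F, C) (duplicate, no change). Edges now: 4
Op 6: add_edge(B, D). Edges now: 5
Compute levels (Kahn BFS):
  sources (in-degree 0): A, B, E, F
  process A: level=0
    A->D: in-degree(D)=2, level(D)>=1
  process B: level=0
    B->D: in-degree(D)=1, level(D)>=1
  process E: level=0
    E->D: in-degree(D)=0, level(D)=1, enqueue
  process F: level=0
    F->C: in-degree(C)=0, level(C)=1, enqueue
  process D: level=1
    D->G: in-degree(G)=0, level(G)=2, enqueue
  process C: level=1
  process G: level=2
All levels: A:0, B:0, C:1, D:1, E:0, F:0, G:2
level(G) = 2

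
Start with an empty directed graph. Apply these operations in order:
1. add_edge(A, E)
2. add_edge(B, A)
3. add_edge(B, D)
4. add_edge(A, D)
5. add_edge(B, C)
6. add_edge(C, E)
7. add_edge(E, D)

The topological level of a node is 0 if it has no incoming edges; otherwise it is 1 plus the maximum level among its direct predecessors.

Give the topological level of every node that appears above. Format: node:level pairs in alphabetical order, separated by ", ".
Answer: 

Answer: A:1, B:0, C:1, D:3, E:2

Derivation:
Op 1: add_edge(A, E). Edges now: 1
Op 2: add_edge(B, A). Edges now: 2
Op 3: add_edge(B, D). Edges now: 3
Op 4: add_edge(A, D). Edges now: 4
Op 5: add_edge(B, C). Edges now: 5
Op 6: add_edge(C, E). Edges now: 6
Op 7: add_edge(E, D). Edges now: 7
Compute levels (Kahn BFS):
  sources (in-degree 0): B
  process B: level=0
    B->A: in-degree(A)=0, level(A)=1, enqueue
    B->C: in-degree(C)=0, level(C)=1, enqueue
    B->D: in-degree(D)=2, level(D)>=1
  process A: level=1
    A->D: in-degree(D)=1, level(D)>=2
    A->E: in-degree(E)=1, level(E)>=2
  process C: level=1
    C->E: in-degree(E)=0, level(E)=2, enqueue
  process E: level=2
    E->D: in-degree(D)=0, level(D)=3, enqueue
  process D: level=3
All levels: A:1, B:0, C:1, D:3, E:2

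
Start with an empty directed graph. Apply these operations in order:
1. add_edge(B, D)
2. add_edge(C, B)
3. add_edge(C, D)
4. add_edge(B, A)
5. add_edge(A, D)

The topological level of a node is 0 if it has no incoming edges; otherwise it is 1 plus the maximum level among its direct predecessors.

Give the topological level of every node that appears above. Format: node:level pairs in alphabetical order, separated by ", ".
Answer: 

Answer: A:2, B:1, C:0, D:3

Derivation:
Op 1: add_edge(B, D). Edges now: 1
Op 2: add_edge(C, B). Edges now: 2
Op 3: add_edge(C, D). Edges now: 3
Op 4: add_edge(B, A). Edges now: 4
Op 5: add_edge(A, D). Edges now: 5
Compute levels (Kahn BFS):
  sources (in-degree 0): C
  process C: level=0
    C->B: in-degree(B)=0, level(B)=1, enqueue
    C->D: in-degree(D)=2, level(D)>=1
  process B: level=1
    B->A: in-degree(A)=0, level(A)=2, enqueue
    B->D: in-degree(D)=1, level(D)>=2
  process A: level=2
    A->D: in-degree(D)=0, level(D)=3, enqueue
  process D: level=3
All levels: A:2, B:1, C:0, D:3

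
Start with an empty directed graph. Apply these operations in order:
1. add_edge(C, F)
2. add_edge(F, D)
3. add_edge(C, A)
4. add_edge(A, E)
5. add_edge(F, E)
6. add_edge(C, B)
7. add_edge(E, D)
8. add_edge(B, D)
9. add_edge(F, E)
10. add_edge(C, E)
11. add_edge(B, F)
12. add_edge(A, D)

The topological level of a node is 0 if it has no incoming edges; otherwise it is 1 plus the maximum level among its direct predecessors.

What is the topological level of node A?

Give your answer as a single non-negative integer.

Op 1: add_edge(C, F). Edges now: 1
Op 2: add_edge(F, D). Edges now: 2
Op 3: add_edge(C, A). Edges now: 3
Op 4: add_edge(A, E). Edges now: 4
Op 5: add_edge(F, E). Edges now: 5
Op 6: add_edge(C, B). Edges now: 6
Op 7: add_edge(E, D). Edges now: 7
Op 8: add_edge(B, D). Edges now: 8
Op 9: add_edge(F, E) (duplicate, no change). Edges now: 8
Op 10: add_edge(C, E). Edges now: 9
Op 11: add_edge(B, F). Edges now: 10
Op 12: add_edge(A, D). Edges now: 11
Compute levels (Kahn BFS):
  sources (in-degree 0): C
  process C: level=0
    C->A: in-degree(A)=0, level(A)=1, enqueue
    C->B: in-degree(B)=0, level(B)=1, enqueue
    C->E: in-degree(E)=2, level(E)>=1
    C->F: in-degree(F)=1, level(F)>=1
  process A: level=1
    A->D: in-degree(D)=3, level(D)>=2
    A->E: in-degree(E)=1, level(E)>=2
  process B: level=1
    B->D: in-degree(D)=2, level(D)>=2
    B->F: in-degree(F)=0, level(F)=2, enqueue
  process F: level=2
    F->D: in-degree(D)=1, level(D)>=3
    F->E: in-degree(E)=0, level(E)=3, enqueue
  process E: level=3
    E->D: in-degree(D)=0, level(D)=4, enqueue
  process D: level=4
All levels: A:1, B:1, C:0, D:4, E:3, F:2
level(A) = 1

Answer: 1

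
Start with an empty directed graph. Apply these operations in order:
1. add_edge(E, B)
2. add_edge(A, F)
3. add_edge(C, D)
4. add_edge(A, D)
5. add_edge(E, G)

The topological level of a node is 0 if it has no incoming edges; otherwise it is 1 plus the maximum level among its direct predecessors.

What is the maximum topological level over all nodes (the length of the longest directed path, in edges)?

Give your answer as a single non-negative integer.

Op 1: add_edge(E, B). Edges now: 1
Op 2: add_edge(A, F). Edges now: 2
Op 3: add_edge(C, D). Edges now: 3
Op 4: add_edge(A, D). Edges now: 4
Op 5: add_edge(E, G). Edges now: 5
Compute levels (Kahn BFS):
  sources (in-degree 0): A, C, E
  process A: level=0
    A->D: in-degree(D)=1, level(D)>=1
    A->F: in-degree(F)=0, level(F)=1, enqueue
  process C: level=0
    C->D: in-degree(D)=0, level(D)=1, enqueue
  process E: level=0
    E->B: in-degree(B)=0, level(B)=1, enqueue
    E->G: in-degree(G)=0, level(G)=1, enqueue
  process F: level=1
  process D: level=1
  process B: level=1
  process G: level=1
All levels: A:0, B:1, C:0, D:1, E:0, F:1, G:1
max level = 1

Answer: 1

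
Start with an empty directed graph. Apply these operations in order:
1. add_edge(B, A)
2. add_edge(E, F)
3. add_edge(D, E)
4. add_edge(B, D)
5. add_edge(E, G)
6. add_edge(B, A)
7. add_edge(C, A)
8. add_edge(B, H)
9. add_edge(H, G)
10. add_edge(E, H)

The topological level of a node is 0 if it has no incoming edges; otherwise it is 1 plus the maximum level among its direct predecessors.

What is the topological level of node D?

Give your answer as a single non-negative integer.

Op 1: add_edge(B, A). Edges now: 1
Op 2: add_edge(E, F). Edges now: 2
Op 3: add_edge(D, E). Edges now: 3
Op 4: add_edge(B, D). Edges now: 4
Op 5: add_edge(E, G). Edges now: 5
Op 6: add_edge(B, A) (duplicate, no change). Edges now: 5
Op 7: add_edge(C, A). Edges now: 6
Op 8: add_edge(B, H). Edges now: 7
Op 9: add_edge(H, G). Edges now: 8
Op 10: add_edge(E, H). Edges now: 9
Compute levels (Kahn BFS):
  sources (in-degree 0): B, C
  process B: level=0
    B->A: in-degree(A)=1, level(A)>=1
    B->D: in-degree(D)=0, level(D)=1, enqueue
    B->H: in-degree(H)=1, level(H)>=1
  process C: level=0
    C->A: in-degree(A)=0, level(A)=1, enqueue
  process D: level=1
    D->E: in-degree(E)=0, level(E)=2, enqueue
  process A: level=1
  process E: level=2
    E->F: in-degree(F)=0, level(F)=3, enqueue
    E->G: in-degree(G)=1, level(G)>=3
    E->H: in-degree(H)=0, level(H)=3, enqueue
  process F: level=3
  process H: level=3
    H->G: in-degree(G)=0, level(G)=4, enqueue
  process G: level=4
All levels: A:1, B:0, C:0, D:1, E:2, F:3, G:4, H:3
level(D) = 1

Answer: 1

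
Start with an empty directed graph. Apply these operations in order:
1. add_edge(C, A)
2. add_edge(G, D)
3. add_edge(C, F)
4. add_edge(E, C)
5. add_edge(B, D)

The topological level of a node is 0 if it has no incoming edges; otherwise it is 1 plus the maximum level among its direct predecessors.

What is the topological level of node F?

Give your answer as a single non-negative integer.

Answer: 2

Derivation:
Op 1: add_edge(C, A). Edges now: 1
Op 2: add_edge(G, D). Edges now: 2
Op 3: add_edge(C, F). Edges now: 3
Op 4: add_edge(E, C). Edges now: 4
Op 5: add_edge(B, D). Edges now: 5
Compute levels (Kahn BFS):
  sources (in-degree 0): B, E, G
  process B: level=0
    B->D: in-degree(D)=1, level(D)>=1
  process E: level=0
    E->C: in-degree(C)=0, level(C)=1, enqueue
  process G: level=0
    G->D: in-degree(D)=0, level(D)=1, enqueue
  process C: level=1
    C->A: in-degree(A)=0, level(A)=2, enqueue
    C->F: in-degree(F)=0, level(F)=2, enqueue
  process D: level=1
  process A: level=2
  process F: level=2
All levels: A:2, B:0, C:1, D:1, E:0, F:2, G:0
level(F) = 2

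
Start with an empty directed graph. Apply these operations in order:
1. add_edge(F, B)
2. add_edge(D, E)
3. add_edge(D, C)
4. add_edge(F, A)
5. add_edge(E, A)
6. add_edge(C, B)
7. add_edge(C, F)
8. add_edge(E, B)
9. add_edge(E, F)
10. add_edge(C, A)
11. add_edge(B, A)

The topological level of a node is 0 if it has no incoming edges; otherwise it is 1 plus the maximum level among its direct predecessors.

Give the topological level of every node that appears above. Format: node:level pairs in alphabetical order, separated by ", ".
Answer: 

Answer: A:4, B:3, C:1, D:0, E:1, F:2

Derivation:
Op 1: add_edge(F, B). Edges now: 1
Op 2: add_edge(D, E). Edges now: 2
Op 3: add_edge(D, C). Edges now: 3
Op 4: add_edge(F, A). Edges now: 4
Op 5: add_edge(E, A). Edges now: 5
Op 6: add_edge(C, B). Edges now: 6
Op 7: add_edge(C, F). Edges now: 7
Op 8: add_edge(E, B). Edges now: 8
Op 9: add_edge(E, F). Edges now: 9
Op 10: add_edge(C, A). Edges now: 10
Op 11: add_edge(B, A). Edges now: 11
Compute levels (Kahn BFS):
  sources (in-degree 0): D
  process D: level=0
    D->C: in-degree(C)=0, level(C)=1, enqueue
    D->E: in-degree(E)=0, level(E)=1, enqueue
  process C: level=1
    C->A: in-degree(A)=3, level(A)>=2
    C->B: in-degree(B)=2, level(B)>=2
    C->F: in-degree(F)=1, level(F)>=2
  process E: level=1
    E->A: in-degree(A)=2, level(A)>=2
    E->B: in-degree(B)=1, level(B)>=2
    E->F: in-degree(F)=0, level(F)=2, enqueue
  process F: level=2
    F->A: in-degree(A)=1, level(A)>=3
    F->B: in-degree(B)=0, level(B)=3, enqueue
  process B: level=3
    B->A: in-degree(A)=0, level(A)=4, enqueue
  process A: level=4
All levels: A:4, B:3, C:1, D:0, E:1, F:2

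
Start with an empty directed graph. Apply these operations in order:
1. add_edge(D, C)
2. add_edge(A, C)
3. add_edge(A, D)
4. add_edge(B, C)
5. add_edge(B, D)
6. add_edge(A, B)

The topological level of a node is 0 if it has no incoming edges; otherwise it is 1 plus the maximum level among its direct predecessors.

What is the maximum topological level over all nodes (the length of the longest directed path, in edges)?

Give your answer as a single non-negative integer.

Op 1: add_edge(D, C). Edges now: 1
Op 2: add_edge(A, C). Edges now: 2
Op 3: add_edge(A, D). Edges now: 3
Op 4: add_edge(B, C). Edges now: 4
Op 5: add_edge(B, D). Edges now: 5
Op 6: add_edge(A, B). Edges now: 6
Compute levels (Kahn BFS):
  sources (in-degree 0): A
  process A: level=0
    A->B: in-degree(B)=0, level(B)=1, enqueue
    A->C: in-degree(C)=2, level(C)>=1
    A->D: in-degree(D)=1, level(D)>=1
  process B: level=1
    B->C: in-degree(C)=1, level(C)>=2
    B->D: in-degree(D)=0, level(D)=2, enqueue
  process D: level=2
    D->C: in-degree(C)=0, level(C)=3, enqueue
  process C: level=3
All levels: A:0, B:1, C:3, D:2
max level = 3

Answer: 3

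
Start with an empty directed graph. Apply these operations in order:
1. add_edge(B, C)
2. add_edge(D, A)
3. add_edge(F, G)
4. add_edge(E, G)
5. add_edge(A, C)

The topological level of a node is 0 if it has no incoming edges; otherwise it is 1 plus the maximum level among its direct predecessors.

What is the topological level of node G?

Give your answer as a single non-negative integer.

Op 1: add_edge(B, C). Edges now: 1
Op 2: add_edge(D, A). Edges now: 2
Op 3: add_edge(F, G). Edges now: 3
Op 4: add_edge(E, G). Edges now: 4
Op 5: add_edge(A, C). Edges now: 5
Compute levels (Kahn BFS):
  sources (in-degree 0): B, D, E, F
  process B: level=0
    B->C: in-degree(C)=1, level(C)>=1
  process D: level=0
    D->A: in-degree(A)=0, level(A)=1, enqueue
  process E: level=0
    E->G: in-degree(G)=1, level(G)>=1
  process F: level=0
    F->G: in-degree(G)=0, level(G)=1, enqueue
  process A: level=1
    A->C: in-degree(C)=0, level(C)=2, enqueue
  process G: level=1
  process C: level=2
All levels: A:1, B:0, C:2, D:0, E:0, F:0, G:1
level(G) = 1

Answer: 1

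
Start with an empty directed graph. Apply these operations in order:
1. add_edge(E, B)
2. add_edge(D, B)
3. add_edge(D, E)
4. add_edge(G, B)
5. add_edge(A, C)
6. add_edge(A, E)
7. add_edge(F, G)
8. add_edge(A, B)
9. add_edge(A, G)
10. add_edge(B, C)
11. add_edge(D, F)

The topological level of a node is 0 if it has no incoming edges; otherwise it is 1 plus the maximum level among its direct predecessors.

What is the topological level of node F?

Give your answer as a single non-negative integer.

Answer: 1

Derivation:
Op 1: add_edge(E, B). Edges now: 1
Op 2: add_edge(D, B). Edges now: 2
Op 3: add_edge(D, E). Edges now: 3
Op 4: add_edge(G, B). Edges now: 4
Op 5: add_edge(A, C). Edges now: 5
Op 6: add_edge(A, E). Edges now: 6
Op 7: add_edge(F, G). Edges now: 7
Op 8: add_edge(A, B). Edges now: 8
Op 9: add_edge(A, G). Edges now: 9
Op 10: add_edge(B, C). Edges now: 10
Op 11: add_edge(D, F). Edges now: 11
Compute levels (Kahn BFS):
  sources (in-degree 0): A, D
  process A: level=0
    A->B: in-degree(B)=3, level(B)>=1
    A->C: in-degree(C)=1, level(C)>=1
    A->E: in-degree(E)=1, level(E)>=1
    A->G: in-degree(G)=1, level(G)>=1
  process D: level=0
    D->B: in-degree(B)=2, level(B)>=1
    D->E: in-degree(E)=0, level(E)=1, enqueue
    D->F: in-degree(F)=0, level(F)=1, enqueue
  process E: level=1
    E->B: in-degree(B)=1, level(B)>=2
  process F: level=1
    F->G: in-degree(G)=0, level(G)=2, enqueue
  process G: level=2
    G->B: in-degree(B)=0, level(B)=3, enqueue
  process B: level=3
    B->C: in-degree(C)=0, level(C)=4, enqueue
  process C: level=4
All levels: A:0, B:3, C:4, D:0, E:1, F:1, G:2
level(F) = 1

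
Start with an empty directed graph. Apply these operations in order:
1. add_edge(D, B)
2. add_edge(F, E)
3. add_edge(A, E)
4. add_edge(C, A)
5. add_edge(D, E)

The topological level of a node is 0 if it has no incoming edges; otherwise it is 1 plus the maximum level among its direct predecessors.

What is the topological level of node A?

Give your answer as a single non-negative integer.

Op 1: add_edge(D, B). Edges now: 1
Op 2: add_edge(F, E). Edges now: 2
Op 3: add_edge(A, E). Edges now: 3
Op 4: add_edge(C, A). Edges now: 4
Op 5: add_edge(D, E). Edges now: 5
Compute levels (Kahn BFS):
  sources (in-degree 0): C, D, F
  process C: level=0
    C->A: in-degree(A)=0, level(A)=1, enqueue
  process D: level=0
    D->B: in-degree(B)=0, level(B)=1, enqueue
    D->E: in-degree(E)=2, level(E)>=1
  process F: level=0
    F->E: in-degree(E)=1, level(E)>=1
  process A: level=1
    A->E: in-degree(E)=0, level(E)=2, enqueue
  process B: level=1
  process E: level=2
All levels: A:1, B:1, C:0, D:0, E:2, F:0
level(A) = 1

Answer: 1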